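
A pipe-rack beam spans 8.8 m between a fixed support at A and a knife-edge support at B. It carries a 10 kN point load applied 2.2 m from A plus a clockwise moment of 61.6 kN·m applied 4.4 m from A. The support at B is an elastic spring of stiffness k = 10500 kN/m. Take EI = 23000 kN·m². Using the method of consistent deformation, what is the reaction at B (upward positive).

R_B = 8.651 kN

Choose R_B as the redundant. The primary structure is the cantilever fixed at A.
Primary-structure tip deflection at B by superposition:
  point load 10 at a = 2.2: Pa²(3L − a)/(6EI) = 195.2/EI
  clockwise couple 61.6 at a = 4.4: M₀a(2L − a)/(2EI) = 1789/EI
  δ_0 = 1984/EI
Tip deflection under a unit load at B: L³/(3EI) = 227.2/EI.
With EI = 23000 kN·m²: δ_0 = 0.086264 m and δ_{BB} = 0.009876 m/kN.
Compatibility — the spring shortens by R_B/k under the reaction it provides: δ_0 − R_B·δ_{BB} = R_B/k. With 1/k = 0.000095 m/kN, R_B = δ_0 / (δ_{BB} + 1/k) = 0.086264 / (0.009876 + 0.000095) = 8.651 kN.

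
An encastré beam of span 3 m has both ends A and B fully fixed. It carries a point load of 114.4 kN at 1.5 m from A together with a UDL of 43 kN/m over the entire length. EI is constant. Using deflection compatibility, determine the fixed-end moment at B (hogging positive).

M_B = 75.15 kN·m

Take the two fixed-end moments M_A, M_B as redundants; the released structure is the simple span AB.
Simple-span end rotations at A and B under the given loads:
  at A: point load 114.4 at a = 1.5: Pab(L + b)/(6LEI) = 64.35/EI
  at B: point load 114.4 at a = 1.5: Pab(L + a)/(6LEI) = 64.35/EI
  at A: UDL 43: wL³/(24EI) = 48.38/EI
  at B: UDL 43: wL³/(24EI) = 48.38/EI
  θ_A0 = 112.7/EI,  θ_B0 = 112.7/EI
Flexibility coefficients: a unit moment at one end gives L/(3EI) there and L/(6EI) at the far end, so f₁₁ = f₂₂ = 1/EI and f₁₂ = f₂₁ = 0.5/EI.
Compatibility — zero rotation at each built-in end:
  1 M_A + 0.5 M_B = 112.7
  0.5 M_A + 1 M_B = 112.7
Solving the pair gives M_A = 75.15 kN·m and M_B = 75.15 kN·m (hogging).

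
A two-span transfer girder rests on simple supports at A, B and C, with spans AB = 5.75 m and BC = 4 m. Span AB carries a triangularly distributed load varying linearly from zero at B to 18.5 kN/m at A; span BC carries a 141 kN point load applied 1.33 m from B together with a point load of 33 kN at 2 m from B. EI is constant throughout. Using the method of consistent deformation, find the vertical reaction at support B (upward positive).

R_B = 159.7 kN

Take M_B as the redundant. Released structure: two simple spans AB and BC with a hinge at B.
End slopes at the hinge B, treating each span as simply supported:
  span AB: triangular load, peak 18.5: 7w₀L³/(360EI) = 68.39/EI
  span BC: point load 141 at a = 1.33: Pab(L + b)/(6LEI) = 139.2/EI
  span BC: point load 33 at a = 2: Pab(L + b)/(6LEI) = 33/EI
  relative rotation θ_0 = (68.39 + 172.2)/EI = 240.5/EI
A unit hogging moment at B produces rotation L₁/(3EI) + L₂/(3EI) = 3.25/EI.
Slope continuity at B: θ_0 = M_B·3.25/EI, so M_B = 240.5/3.25 = 74.01 kN·m (hogging).
Span AB, ΣM about A with M_B applied at B: R_B^{AB}·5.75 = 101.9 + 74.01, so R_B^{AB} = 30.6 kN and R_A = 53.19 − 30.6 = 22.59 kN.
Span BC, ΣM about C: R_B^{BC}·4 = 442.5 + 74.01, so R_B^{BC} = 129.1 kN and R_C = 174 − 129.1 = 44.88 kN.
R_B = 30.6 + 129.1 = 159.7 kN.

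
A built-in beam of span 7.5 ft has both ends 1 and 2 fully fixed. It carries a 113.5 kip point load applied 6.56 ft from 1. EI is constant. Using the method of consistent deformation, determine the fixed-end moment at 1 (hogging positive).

Take the two fixed-end moments M_1, M_2 as redundants; the released structure is the simple span 12.
On the primary (simply-supported) span, the end slopes from the loading are:
  at 1: point load 113.5 at a = 6.56: Pab(L + b)/(6LEI) = 131.3/EI
  at 2: point load 113.5 at a = 6.56: Pab(L + a)/(6LEI) = 218.7/EI
  θ_10 = 131.3/EI,  θ_20 = 218.7/EI
Flexibility coefficients: a unit moment at one end gives L/(3EI) there and L/(6EI) at the far end, so f₁₁ = f₂₂ = 2.5/EI and f₁₂ = f₂₁ = 1.25/EI.
Compatibility — zero rotation at each built-in end:
  2.5 M_1 + 1.25 M_2 = 131.3
  1.25 M_1 + 2.5 M_2 = 218.7
Solving the pair gives M_1 = 11.7 kip·ft and M_2 = 81.62 kip·ft (hogging).

M_1 = 11.7 kip·ft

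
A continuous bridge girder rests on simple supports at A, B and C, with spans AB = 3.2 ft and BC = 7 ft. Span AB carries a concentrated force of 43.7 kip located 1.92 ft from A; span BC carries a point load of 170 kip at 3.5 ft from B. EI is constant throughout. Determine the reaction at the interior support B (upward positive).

Insert a hinge at B; M_B is the redundant, and each span becomes simply supported.
Rotations at B on the released spans (each span's end-slope, ×1/EI):
  span AB: point load 43.7 at a = 1.92: Pab(L + a)/(6LEI) = 28.64/EI
  span BC: point load 170 at a = 3.5: Pab(L + b)/(6LEI) = 520.6/EI
  relative rotation θ_0 = (28.64 + 520.6)/EI = 549.3/EI
A unit hogging moment at B produces rotation L₁/(3EI) + L₂/(3EI) = 3.4/EI.
Compatibility: M_B·(L₁+L₂)/(3EI) = θ_0, giving M_B = 161.5 kip·ft (hogging).
Span AB, ΣM about A with M_B applied at B: R_B^{AB}·3.2 = 83.9 + 161.5, so R_B^{AB} = 76.7 kip and R_A = 43.7 − 76.7 = -33 kip.
Span BC, ΣM about C: R_B^{BC}·7 = 595 + 161.5, so R_B^{BC} = 108.1 kip and R_C = 170 − 108.1 = 61.92 kip.
R_B = 76.7 + 108.1 = 184.8 kip.

R_B = 184.8 kip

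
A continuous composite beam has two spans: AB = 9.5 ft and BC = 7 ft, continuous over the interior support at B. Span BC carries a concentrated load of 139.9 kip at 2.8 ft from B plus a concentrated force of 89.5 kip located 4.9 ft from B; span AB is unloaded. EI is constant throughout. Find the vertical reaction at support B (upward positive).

Insert a hinge at B; M_B is the redundant, and each span becomes simply supported.
Rotations at B on the released spans (each span's end-slope, ×1/EI):
  span BC: point load 139.9 at a = 2.8: Pab(L + b)/(6LEI) = 438.7/EI
  span BC: point load 89.5 at a = 4.9: Pab(L + b)/(6LEI) = 199.5/EI
  relative rotation θ_0 = (0 + 638.3)/EI = 638.3/EI
A unit hogging moment at B produces rotation L₁/(3EI) + L₂/(3EI) = 5.5/EI.
Compatibility: M_B·(L₁+L₂)/(3EI) = θ_0, giving M_B = 116 kip·ft (hogging).
Span AB, ΣM about A with M_B applied at B: R_B^{AB}·9.5 = 0 + 116, so R_B^{AB} = 12.22 kip and R_A = 0 − 12.22 = -12.22 kip.
Span BC, ΣM about C: R_B^{BC}·7 = 775.5 + 116, so R_B^{BC} = 127.4 kip and R_C = 229.4 − 127.4 = 102 kip.
R_B = 12.22 + 127.4 = 139.6 kip.

R_B = 139.6 kip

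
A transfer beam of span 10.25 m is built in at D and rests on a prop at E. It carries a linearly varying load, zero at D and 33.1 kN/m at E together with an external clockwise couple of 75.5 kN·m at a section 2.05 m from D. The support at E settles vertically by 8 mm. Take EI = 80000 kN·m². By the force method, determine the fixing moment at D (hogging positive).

Remove the prop at E; the released (primary) structure is a cantilever built in at D.
Primary-structure tip deflection at E by superposition:
  triangular load, peak 33.1 at the free end: 11w₀L⁴/(120EI) = 33492/EI
  clockwise couple 75.5 at a = 2.05: M₀a(2L − a)/(2EI) = 1428/EI
  δ_0 = 34919/EI
Flexibility coefficient — unit upward force at E: δ_{EE} = L³/(3EI) = 359/EI.
With EI = 80000 kN·m²: δ_0 = 0.43649 m and δ_{EE} = 0.004487 m/kN.
Compatibility — the beam at E must follow the support down by 0.008 m: δ_0 − R_E·δ_{EE} = 0.008, so R_E = (0.43649 − 0.008)/0.004487 = 95.5 kN.
Moment equilibrium about D: M_D = Σ(load moments about D) − R_E·L = 1235 − 95.5×10.25 = 255.9 kN·m.

M_D = 255.9 kN·m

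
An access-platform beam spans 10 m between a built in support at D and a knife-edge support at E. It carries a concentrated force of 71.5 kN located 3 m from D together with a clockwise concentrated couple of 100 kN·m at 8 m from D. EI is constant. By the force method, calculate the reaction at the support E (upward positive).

Release the roller at E. Primary structure: cantilever fixed at D.
Downward deflection at the released point E due to the loads:
  point load 71.5 at a = 3: Pa²(3L − a)/(6EI) = 2896/EI
  clockwise couple 100 at a = 8: M₀a(2L − a)/(2EI) = 4800/EI
  δ_0 = 7696/EI
Flexibility coefficient — unit upward force at E: δ_{EE} = L³/(3EI) = 333.3/EI.
The prop prevents deflection at E: R_E = δ_0/δ_{EE} = 7696/333.3 = 23.09 kN.

R_E = 23.09 kN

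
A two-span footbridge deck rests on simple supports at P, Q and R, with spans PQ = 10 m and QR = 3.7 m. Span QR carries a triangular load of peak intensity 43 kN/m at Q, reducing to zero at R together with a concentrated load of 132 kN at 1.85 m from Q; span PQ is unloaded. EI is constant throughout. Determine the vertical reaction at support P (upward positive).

Release continuity at Q by inserting a hinge; the redundant is the internal moment M_Q. The primary structure is two simply-supported spans PQ and QR.
Rotations at Q on the released spans (each span's end-slope, ×1/EI):
  span QR: triangular load, peak 43: w₀L³/(45EI) = 48.4/EI
  span QR: point load 132 at a = 1.85: Pab(L + b)/(6LEI) = 112.9/EI
  relative rotation θ_0 = (0 + 161.3)/EI = 161.3/EI
A unit hogging moment at Q produces rotation L₁/(3EI) + L₂/(3EI) = 4.567/EI.
Slope continuity at Q: θ_0 = M_Q·4.567/EI, so M_Q = 161.3/4.567 = 35.33 kN·m (hogging).
Span PQ, ΣM about P with M_Q applied at Q: R_Q^{PQ}·10 = 0 + 35.33, so R_Q^{PQ} = 3.533 kN and R_P = 0 − 3.533 = -3.533 kN.

R_P = -3.533 kN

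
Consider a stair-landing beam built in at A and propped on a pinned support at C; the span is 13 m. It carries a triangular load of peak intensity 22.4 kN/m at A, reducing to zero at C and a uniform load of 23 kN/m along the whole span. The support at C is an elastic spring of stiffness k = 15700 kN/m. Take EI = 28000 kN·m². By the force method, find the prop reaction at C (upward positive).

R_C = 140.9 kN

Remove the prop at C; the released (primary) structure is a cantilever built in at A.
Free-end deflection of the primary structure under the applied loading (downward +):
  triangular load, peak 22.4 at the fixed end: w₀L⁴/(30EI) = 21326/EI
  UDL 23: wL⁴/(8EI) = 82113/EI
  δ_0 = 103438/EI
Tip deflection under a unit load at C: L³/(3EI) = 732.3/EI.
With EI = 28000 kN·m²: δ_0 = 3.6942 m and δ_{CC} = 0.026155 m/kN.
Compatibility — the spring shortens by R_C/k under the reaction it provides: δ_0 − R_C·δ_{CC} = R_C/k. With 1/k = 0.000064 m/kN, R_C = δ_0 / (δ_{CC} + 1/k) = 3.6942 / (0.026155 + 0.000064) = 140.9 kN.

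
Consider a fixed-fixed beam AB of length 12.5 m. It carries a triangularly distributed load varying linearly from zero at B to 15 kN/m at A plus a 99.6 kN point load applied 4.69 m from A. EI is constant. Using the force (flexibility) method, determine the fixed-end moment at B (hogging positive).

Release both end moments; the primary structure is a simply-supported span AB with redundants M_A and M_B.
End rotations of the released simple span under the applied load (×1/EI):
  at A: triangular load, peak 15: w₀L³/(45EI) = 651/EI
  at B: triangular load, peak 15: 7w₀L³/(360EI) = 569.7/EI
  at A: point load 99.6 at a = 4.69: Pab(L + b)/(6LEI) = 987.9/EI
  at B: point load 99.6 at a = 4.69: Pab(L + a)/(6LEI) = 836.2/EI
  θ_A0 = 1639/EI,  θ_B0 = 1406/EI
Flexibility coefficients: a unit moment at one end gives L/(3EI) there and L/(6EI) at the far end, so f₁₁ = f₂₂ = 4.167/EI and f₁₂ = f₂₁ = 2.083/EI.
Compatibility — zero rotation at each built-in end:
  4.167 M_A + 2.083 M_B = 1639
  2.083 M_A + 4.167 M_B = 1406
Solving the pair gives M_A = 299.5 kN·m and M_B = 187.6 kN·m (hogging).

M_B = 187.6 kN·m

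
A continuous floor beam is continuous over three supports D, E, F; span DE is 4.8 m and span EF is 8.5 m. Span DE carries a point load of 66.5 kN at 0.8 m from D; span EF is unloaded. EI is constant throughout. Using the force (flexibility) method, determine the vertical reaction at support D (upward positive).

Release continuity at E by inserting a hinge; the redundant is the internal moment M_E. The primary structure is two simply-supported spans DE and EF.
Rotations at E on the released spans (each span's end-slope, ×1/EI):
  span DE: point load 66.5 at a = 0.8: Pab(L + a)/(6LEI) = 41.38/EI
  relative rotation θ_0 = (41.38 + 0)/EI = 41.38/EI
A unit hogging moment at E produces rotation L₁/(3EI) + L₂/(3EI) = 4.433/EI.
Slope continuity at E: θ_0 = M_E·4.433/EI, so M_E = 41.38/4.433 = 9.333 kN·m (hogging).
Span DE, ΣM about D with M_E applied at E: R_E^{DE}·4.8 = 53.2 + 9.333, so R_E^{DE} = 13.03 kN and R_D = 66.5 − 13.03 = 53.47 kN.

R_D = 53.47 kN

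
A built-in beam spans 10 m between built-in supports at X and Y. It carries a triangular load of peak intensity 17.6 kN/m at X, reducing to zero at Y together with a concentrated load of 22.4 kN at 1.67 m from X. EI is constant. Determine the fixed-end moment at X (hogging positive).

Take the two fixed-end moments M_X, M_Y as redundants; the released structure is the simple span XY.
Simple-span end rotations at X and Y under the given loads:
  at X: triangular load, peak 17.6: w₀L³/(45EI) = 391.1/EI
  at Y: triangular load, peak 17.6: 7w₀L³/(360EI) = 342.2/EI
  at X: point load 22.4 at a = 1.67: Pab(L + b)/(6LEI) = 95.2/EI
  at Y: point load 22.4 at a = 1.67: Pab(L + a)/(6LEI) = 60.61/EI
  θ_X0 = 486.3/EI,  θ_Y0 = 402.8/EI
Flexibility coefficients: a unit moment at one end gives L/(3EI) there and L/(6EI) at the far end, so f₁₁ = f₂₂ = 3.333/EI and f₁₂ = f₂₁ = 1.667/EI.
Compatibility — zero rotation at each built-in end:
  3.333 M_X + 1.667 M_Y = 486.3
  1.667 M_X + 3.333 M_Y = 402.8
Solving the pair gives M_X = 114 kN·m and M_Y = 63.87 kN·m (hogging).

M_X = 114 kN·m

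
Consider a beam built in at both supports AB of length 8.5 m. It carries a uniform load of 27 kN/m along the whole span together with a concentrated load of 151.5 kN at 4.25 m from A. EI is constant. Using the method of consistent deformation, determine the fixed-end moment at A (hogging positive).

M_A = 323.5 kN·m

Take the two fixed-end moments M_A, M_B as redundants; the released structure is the simple span AB.
End rotations of the released simple span under the applied load (×1/EI):
  at A: UDL 27: wL³/(24EI) = 690.9/EI
  at B: UDL 27: wL³/(24EI) = 690.9/EI
  at A: point load 151.5 at a = 4.25: Pab(L + b)/(6LEI) = 684.1/EI
  at B: point load 151.5 at a = 4.25: Pab(L + a)/(6LEI) = 684.1/EI
  θ_A0 = 1375/EI,  θ_B0 = 1375/EI
Flexibility coefficients: a unit moment at one end gives L/(3EI) there and L/(6EI) at the far end, so f₁₁ = f₂₂ = 2.833/EI and f₁₂ = f₂₁ = 1.417/EI.
Compatibility — zero rotation at each built-in end:
  2.833 M_A + 1.417 M_B = 1375
  1.417 M_A + 2.833 M_B = 1375
Solving the pair gives M_A = 323.5 kN·m and M_B = 323.5 kN·m (hogging).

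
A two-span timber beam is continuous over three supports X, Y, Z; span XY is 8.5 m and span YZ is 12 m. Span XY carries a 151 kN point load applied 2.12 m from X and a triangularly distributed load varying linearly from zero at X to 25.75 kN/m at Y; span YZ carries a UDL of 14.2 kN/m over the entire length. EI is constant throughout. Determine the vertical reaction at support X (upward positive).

Release continuity at Y by inserting a hinge; the redundant is the internal moment M_Y. The primary structure is two simply-supported spans XY and YZ.
End slopes at the hinge Y, treating each span as simply supported:
  span XY: point load 151 at a = 2.12: Pab(L + a)/(6LEI) = 425.3/EI
  span XY: triangular load, peak 25.75: w₀L³/(45EI) = 351.4/EI
  span YZ: UDL 14.2: wL³/(24EI) = 1022/EI
  relative rotation θ_0 = (776.7 + 1022)/EI = 1799/EI
A unit hogging moment at Y produces rotation L₁/(3EI) + L₂/(3EI) = 6.833/EI.
Compatibility: M_Y·(L₁+L₂)/(3EI) = θ_0, giving M_Y = 263.3 kN·m (hogging).
Span XY, ΣM about X with M_Y applied at Y: R_Y^{XY}·8.5 = 940.3 + 263.3, so R_Y^{XY} = 141.6 kN and R_X = 260.4 − 141.6 = 118.8 kN.

R_X = 118.8 kN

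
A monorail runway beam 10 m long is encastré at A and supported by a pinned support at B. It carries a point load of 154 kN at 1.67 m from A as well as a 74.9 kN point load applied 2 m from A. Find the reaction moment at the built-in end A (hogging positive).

M_A = 304.2 kN·m

Take the reaction at B as the redundant and release it; the primary structure is a cantilever fixed at A.
Free-end deflection of the primary structure under the applied loading (downward +):
  point load 154 at a = 1.67: Pa²(3L − a)/(6EI) = 2028/EI
  point load 74.9 at a = 2: Pa²(3L − a)/(6EI) = 1398/EI
  δ_0 = 3426/EI
Flexibility coefficient — unit upward force at B: δ_{BB} = L³/(3EI) = 333.3/EI.
The prop prevents deflection at B: R_B = δ_0/δ_{BB} = 3426/333.3 = 10.28 kN.
Moment equilibrium about A: M_A = Σ(load moments about A) − R_B·L = 407 − 10.28×10 = 304.2 kN·m.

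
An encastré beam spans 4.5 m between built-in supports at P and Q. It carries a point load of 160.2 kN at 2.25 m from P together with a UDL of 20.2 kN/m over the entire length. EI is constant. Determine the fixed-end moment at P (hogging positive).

M_P = 124.2 kN·m

Release both end moments; the primary structure is a simply-supported span PQ with redundants M_P and M_Q.
End rotations of the released simple span under the applied load (×1/EI):
  at P: point load 160.2 at a = 2.25: Pab(L + b)/(6LEI) = 202.8/EI
  at Q: point load 160.2 at a = 2.25: Pab(L + a)/(6LEI) = 202.8/EI
  at P: UDL 20.2: wL³/(24EI) = 76.7/EI
  at Q: UDL 20.2: wL³/(24EI) = 76.7/EI
  θ_P0 = 279.4/EI,  θ_Q0 = 279.4/EI
Flexibility coefficients: a unit moment at one end gives L/(3EI) there and L/(6EI) at the far end, so f₁₁ = f₂₂ = 1.5/EI and f₁₂ = f₂₁ = 0.75/EI.
Compatibility — zero rotation at each built-in end:
  1.5 M_P + 0.75 M_Q = 279.4
  0.75 M_P + 1.5 M_Q = 279.4
Solving the pair gives M_P = 124.2 kN·m and M_Q = 124.2 kN·m (hogging).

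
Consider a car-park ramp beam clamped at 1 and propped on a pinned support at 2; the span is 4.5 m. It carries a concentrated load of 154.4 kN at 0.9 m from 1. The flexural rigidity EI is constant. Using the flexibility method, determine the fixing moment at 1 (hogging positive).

Take the reaction at 2 as the redundant and release it; the primary structure is a cantilever fixed at 1.
Free-end deflection of the primary structure under the applied loading (downward +):
  point load 154.4 at a = 0.9: Pa²(3L − a)/(6EI) = 262.6/EI
Flexibility coefficient — unit upward force at 2: δ_{22} = L³/(3EI) = 30.38/EI.
Compatibility at 2: δ_0 − R_2·δ_{22} = 0, so R_2 = 262.6/30.38 = 8.646 kN.
Moment equilibrium about 1: M_1 = Σ(load moments about 1) − R_2·L = 139 − 8.646×4.5 = 100.1 kN·m.

M_1 = 100.1 kN·m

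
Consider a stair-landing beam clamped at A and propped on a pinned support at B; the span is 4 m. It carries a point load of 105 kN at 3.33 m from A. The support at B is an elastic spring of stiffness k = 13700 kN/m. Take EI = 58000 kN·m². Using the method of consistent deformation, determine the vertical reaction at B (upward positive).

R_B = 65.81 kN

Choose R_B as the redundant. The primary structure is the cantilever fixed at A.
Primary-structure tip deflection at B by superposition:
  point load 105 at a = 3.33: Pa²(3L − a)/(6EI) = 1682/EI
Tip deflection under a unit load at B: L³/(3EI) = 21.33/EI.
With EI = 58000 kN·m²: δ_0 = 0.029008 m and δ_{BB} = 0.000368 m/kN.
Compatibility — the spring shortens by R_B/k under the reaction it provides: δ_0 − R_B·δ_{BB} = R_B/k. With 1/k = 0.000073 m/kN, R_B = δ_0 / (δ_{BB} + 1/k) = 0.029008 / (0.000368 + 0.000073) = 65.81 kN.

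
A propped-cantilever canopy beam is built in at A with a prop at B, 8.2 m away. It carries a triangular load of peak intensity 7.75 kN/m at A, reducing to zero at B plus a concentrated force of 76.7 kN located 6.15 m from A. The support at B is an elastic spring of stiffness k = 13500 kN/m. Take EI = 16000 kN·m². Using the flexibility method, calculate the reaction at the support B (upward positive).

Take the reaction at B as the redundant and release it; the primary structure is a cantilever fixed at A.
Primary-structure tip deflection at B by superposition:
  triangular load, peak 7.75 at the fixed end: w₀L⁴/(30EI) = 1168/EI
  point load 76.7 at a = 6.15: Pa²(3L − a)/(6EI) = 8921/EI
  δ_0 = 10089/EI
Tip deflection under a unit load at B: L³/(3EI) = 183.8/EI.
With EI = 16000 kN·m²: δ_0 = 0.63053 m and δ_{BB} = 0.011487 m/kN.
Compatibility — the spring shortens by R_B/k under the reaction it provides: δ_0 − R_B·δ_{BB} = R_B/k. With 1/k = 0.000074 m/kN, R_B = δ_0 / (δ_{BB} + 1/k) = 0.63053 / (0.011487 + 0.000074) = 54.54 kN.

R_B = 54.54 kN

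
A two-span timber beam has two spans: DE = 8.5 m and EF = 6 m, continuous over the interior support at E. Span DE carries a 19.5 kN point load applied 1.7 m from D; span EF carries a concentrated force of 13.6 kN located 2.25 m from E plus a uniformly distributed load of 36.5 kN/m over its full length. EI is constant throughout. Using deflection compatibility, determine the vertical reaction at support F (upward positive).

Release continuity at E by inserting a hinge; the redundant is the internal moment M_E. The primary structure is two simply-supported spans DE and EF.
Discontinuity in slope at E on the released structure — sum the simple-span end rotations:
  span DE: point load 19.5 at a = 1.7: Pab(L + a)/(6LEI) = 45.08/EI
  span EF: point load 13.6 at a = 2.25: Pab(L + b)/(6LEI) = 31.08/EI
  span EF: UDL 36.5: wL³/(24EI) = 328.5/EI
  relative rotation θ_0 = (45.08 + 359.6)/EI = 404.7/EI
A unit hogging moment at E produces rotation L₁/(3EI) + L₂/(3EI) = 4.833/EI.
Compatibility: M_E·(L₁+L₂)/(3EI) = θ_0, giving M_E = 83.72 kN·m (hogging).
Span EF, ΣM about F: R_E^{EF}·6 = 708 + 83.72, so R_E^{EF} = 132 kN and R_F = 232.6 − 132 = 100.6 kN.

R_F = 100.6 kN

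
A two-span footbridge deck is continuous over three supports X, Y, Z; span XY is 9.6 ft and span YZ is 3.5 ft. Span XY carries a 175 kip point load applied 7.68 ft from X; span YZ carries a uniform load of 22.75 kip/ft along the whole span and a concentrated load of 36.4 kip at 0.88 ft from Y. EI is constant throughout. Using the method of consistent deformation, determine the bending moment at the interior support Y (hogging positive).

M_Y = 192.2 kip·ft

Insert a hinge at Y; M_Y is the redundant, and each span becomes simply supported.
Discontinuity in slope at Y on the released structure — sum the simple-span end rotations:
  span XY: point load 175 at a = 7.68: Pab(L + a)/(6LEI) = 774.1/EI
  span YZ: UDL 22.75: wL³/(24EI) = 40.64/EI
  span YZ: point load 36.4 at a = 0.88: Pab(L + b)/(6LEI) = 24.46/EI
  relative rotation θ_0 = (774.1 + 65.1)/EI = 839.2/EI
A unit hogging moment at Y produces rotation L₁/(3EI) + L₂/(3EI) = 4.367/EI.
Slope continuity at Y: θ_0 = M_Y·4.367/EI, so M_Y = 839.2/4.367 = 192.2 kip·ft (hogging).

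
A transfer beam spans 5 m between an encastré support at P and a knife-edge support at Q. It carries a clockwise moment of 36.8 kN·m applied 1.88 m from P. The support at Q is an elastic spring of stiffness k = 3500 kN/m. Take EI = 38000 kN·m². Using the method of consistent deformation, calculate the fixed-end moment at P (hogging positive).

Take the reaction at Q as the redundant and release it; the primary structure is a cantilever fixed at P.
Downward deflection at the released point Q due to the loads:
  clockwise couple 36.8 at a = 1.88: M₀a(2L − a)/(2EI) = 280.9/EI
Flexibility coefficient — unit upward force at Q: δ_{QQ} = L³/(3EI) = 41.67/EI.
With EI = 38000 kN·m²: δ_0 = 0.007392 m and δ_{QQ} = 0.001096 m/kN.
Compatibility — the spring shortens by R_Q/k under the reaction it provides: δ_0 − R_Q·δ_{QQ} = R_Q/k. With 1/k = 0.000286 m/kN, R_Q = δ_0 / (δ_{QQ} + 1/k) = 0.007392 / (0.001096 + 0.000286) = 5.348 kN.
Moment equilibrium about P: M_P = Σ(load moments about P) − R_Q·L = 36.8 − 5.348×5 = 10.06 kN·m.

M_P = 10.06 kN·m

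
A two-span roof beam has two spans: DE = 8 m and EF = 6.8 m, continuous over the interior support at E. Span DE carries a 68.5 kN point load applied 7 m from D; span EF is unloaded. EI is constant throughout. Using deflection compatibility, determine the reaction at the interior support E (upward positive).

R_E = 68.2 kN

Insert a hinge at E; M_E is the redundant, and each span becomes simply supported.
Rotations at E on the released spans (each span's end-slope, ×1/EI):
  span DE: point load 68.5 at a = 7: Pab(L + a)/(6LEI) = 149.8/EI
  relative rotation θ_0 = (149.8 + 0)/EI = 149.8/EI
A unit hogging moment at E produces rotation L₁/(3EI) + L₂/(3EI) = 4.933/EI.
Compatibility: M_E·(L₁+L₂)/(3EI) = θ_0, giving M_E = 30.37 kN·m (hogging).
Span DE, ΣM about D with M_E applied at E: R_E^{DE}·8 = 479.5 + 30.37, so R_E^{DE} = 63.73 kN and R_D = 68.5 − 63.73 = 4.766 kN.
Span EF, ΣM about F: R_E^{EF}·6.8 = 0 + 30.37, so R_E^{EF} = 4.467 kN and R_F = 0 − 4.467 = -4.467 kN.
R_E = 63.73 + 4.467 = 68.2 kN.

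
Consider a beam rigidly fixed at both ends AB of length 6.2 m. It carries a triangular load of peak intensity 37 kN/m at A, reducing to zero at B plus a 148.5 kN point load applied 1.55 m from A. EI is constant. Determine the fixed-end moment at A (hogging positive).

Release both end moments; the primary structure is a simply-supported span AB with redundants M_A and M_B.
On the primary (simply-supported) span, the end slopes from the loading are:
  at A: triangular load, peak 37: w₀L³/(45EI) = 196/EI
  at B: triangular load, peak 37: 7w₀L³/(360EI) = 171.5/EI
  at A: point load 148.5 at a = 1.55: Pab(L + b)/(6LEI) = 312.2/EI
  at B: point load 148.5 at a = 1.55: Pab(L + a)/(6LEI) = 223/EI
  θ_A0 = 508.1/EI,  θ_B0 = 394.4/EI
Flexibility coefficients: a unit moment at one end gives L/(3EI) there and L/(6EI) at the far end, so f₁₁ = f₂₂ = 2.067/EI and f₁₂ = f₂₁ = 1.033/EI.
Compatibility — zero rotation at each built-in end:
  2.067 M_A + 1.033 M_B = 508.1
  1.033 M_A + 2.067 M_B = 394.4
Solving the pair gives M_A = 200.6 kN·m and M_B = 90.57 kN·m (hogging).

M_A = 200.6 kN·m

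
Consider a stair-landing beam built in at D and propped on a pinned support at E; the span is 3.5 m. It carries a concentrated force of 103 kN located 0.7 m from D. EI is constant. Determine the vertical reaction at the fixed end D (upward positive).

R_D = 97.23 kN

Choose R_E as the redundant. The primary structure is the cantilever fixed at D.
Free-end deflection of the primary structure under the applied loading (downward +):
  point load 103 at a = 0.7: Pa²(3L − a)/(6EI) = 82.43/EI
Tip deflection under a unit load at E: L³/(3EI) = 14.29/EI.
Compatibility at E: δ_0 − R_E·δ_{EE} = 0, so R_E = 82.43/14.29 = 5.768 kN.
Vertical equilibrium: R_D = ΣP − R_E = 103 − 5.768 = 97.23 kN.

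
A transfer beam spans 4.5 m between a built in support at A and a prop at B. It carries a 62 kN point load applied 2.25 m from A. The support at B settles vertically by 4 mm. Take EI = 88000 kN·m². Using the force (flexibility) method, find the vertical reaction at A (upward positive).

Release the roller at B. Primary structure: cantilever fixed at A.
Free-end deflection of the primary structure under the applied loading (downward +):
  point load 62 at a = 2.25: Pa²(3L − a)/(6EI) = 588.5/EI
Flexibility coefficient — unit upward force at B: δ_{BB} = L³/(3EI) = 30.38/EI.
With EI = 88000 kN·m²: δ_0 = 0.006688 m and δ_{BB} = 0.000345 m/kN.
Compatibility — the beam at B must follow the support down by 0.004 m: δ_0 − R_B·δ_{BB} = 0.004, so R_B = (0.006688 − 0.004)/0.000345 = 7.787 kN.
Vertical equilibrium: R_A = ΣP − R_B = 62 − 7.787 = 54.21 kN.

R_A = 54.21 kN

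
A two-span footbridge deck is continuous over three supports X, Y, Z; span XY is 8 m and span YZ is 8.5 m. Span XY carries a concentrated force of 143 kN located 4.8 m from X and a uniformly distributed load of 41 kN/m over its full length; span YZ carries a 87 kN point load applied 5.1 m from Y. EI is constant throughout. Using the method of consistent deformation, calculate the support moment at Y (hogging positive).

Take M_Y as the redundant. Released structure: two simple spans XY and YZ with a hinge at Y.
End slopes at the hinge Y, treating each span as simply supported:
  span XY: point load 143 at a = 4.8: Pab(L + a)/(6LEI) = 585.7/EI
  span XY: UDL 41: wL³/(24EI) = 874.7/EI
  span YZ: point load 87 at a = 5.1: Pab(L + b)/(6LEI) = 352/EI
  relative rotation θ_0 = (1460 + 352)/EI = 1812/EI
A unit hogging moment at Y produces rotation L₁/(3EI) + L₂/(3EI) = 5.5/EI.
Compatibility: M_Y·(L₁+L₂)/(3EI) = θ_0, giving M_Y = 329.5 kN·m (hogging).

M_Y = 329.5 kN·m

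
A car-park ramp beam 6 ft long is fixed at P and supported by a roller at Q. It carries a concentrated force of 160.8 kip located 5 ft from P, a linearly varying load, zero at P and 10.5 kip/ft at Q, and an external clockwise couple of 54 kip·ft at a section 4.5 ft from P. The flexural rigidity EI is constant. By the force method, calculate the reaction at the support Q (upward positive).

Take the reaction at Q as the redundant and release it; the primary structure is a cantilever fixed at P.
Free-end deflection of the primary structure under the applied loading (downward +):
  point load 160.8 at a = 5: Pa²(3L − a)/(6EI) = 8710/EI
  triangular load, peak 10.5 at the free end: 11w₀L⁴/(120EI) = 1247/EI
  clockwise couple 54 at a = 4.5: M₀a(2L − a)/(2EI) = 911.2/EI
  δ_0 = 10869/EI
Tip deflection under a unit load at Q: L³/(3EI) = 72/EI.
Compatibility at Q: δ_0 − R_Q·δ_{QQ} = 0, so R_Q = 10869/72 = 151 kip.

R_Q = 151 kip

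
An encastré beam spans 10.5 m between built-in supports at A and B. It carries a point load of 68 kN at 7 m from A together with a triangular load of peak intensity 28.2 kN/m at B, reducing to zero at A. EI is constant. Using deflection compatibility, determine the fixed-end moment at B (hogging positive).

M_B = 261.2 kN·m

Release both end moments; the primary structure is a simply-supported span AB with redundants M_A and M_B.
End rotations of the released simple span under the applied load (×1/EI):
  at A: point load 68 at a = 7: Pab(L + b)/(6LEI) = 370.2/EI
  at B: point load 68 at a = 7: Pab(L + a)/(6LEI) = 462.8/EI
  at A: triangular load, peak 28.2: 7w₀L³/(360EI) = 634.8/EI
  at B: triangular load, peak 28.2: w₀L³/(45EI) = 725.4/EI
  θ_A0 = 1005/EI,  θ_B0 = 1188/EI
Flexibility coefficients: a unit moment at one end gives L/(3EI) there and L/(6EI) at the far end, so f₁₁ = f₂₂ = 3.5/EI and f₁₂ = f₂₁ = 1.75/EI.
Compatibility — zero rotation at each built-in end:
  3.5 M_A + 1.75 M_B = 1005
  1.75 M_A + 3.5 M_B = 1188
Solving the pair gives M_A = 156.5 kN·m and M_B = 261.2 kN·m (hogging).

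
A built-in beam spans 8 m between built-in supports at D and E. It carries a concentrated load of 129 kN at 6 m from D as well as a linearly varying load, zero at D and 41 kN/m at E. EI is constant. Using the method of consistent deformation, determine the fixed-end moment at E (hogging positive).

M_E = 276.3 kN·m

Take the two fixed-end moments M_D, M_E as redundants; the released structure is the simple span DE.
On the primary (simply-supported) span, the end slopes from the loading are:
  at D: point load 129 at a = 6: Pab(L + b)/(6LEI) = 322.5/EI
  at E: point load 129 at a = 6: Pab(L + a)/(6LEI) = 451.5/EI
  at D: triangular load, peak 41: 7w₀L³/(360EI) = 408.2/EI
  at E: triangular load, peak 41: w₀L³/(45EI) = 466.5/EI
  θ_D0 = 730.7/EI,  θ_E0 = 918/EI
Flexibility coefficients: a unit moment at one end gives L/(3EI) there and L/(6EI) at the far end, so f₁₁ = f₂₂ = 2.667/EI and f₁₂ = f₂₁ = 1.333/EI.
Compatibility — zero rotation at each built-in end:
  2.667 M_D + 1.333 M_E = 730.7
  1.333 M_D + 2.667 M_E = 918
Solving the pair gives M_D = 135.8 kN·m and M_E = 276.3 kN·m (hogging).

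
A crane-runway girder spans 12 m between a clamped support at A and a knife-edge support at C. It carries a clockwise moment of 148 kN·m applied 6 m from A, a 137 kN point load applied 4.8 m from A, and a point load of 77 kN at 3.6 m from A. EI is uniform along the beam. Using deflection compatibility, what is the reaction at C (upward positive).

Take the reaction at C as the redundant and release it; the primary structure is a cantilever fixed at A.
Downward deflection at the released point C due to the loads:
  clockwise couple 148 at a = 6: M₀a(2L − a)/(2EI) = 7992/EI
  point load 137 at a = 4.8: Pa²(3L − a)/(6EI) = 16414/EI
  point load 77 at a = 3.6: Pa²(3L − a)/(6EI) = 5389/EI
  δ_0 = 29794/EI
Tip deflection under a unit load at C: L³/(3EI) = 576/EI.
Compatibility at C: δ_0 − R_C·δ_{CC} = 0, so R_C = 29794/576 = 51.73 kN.

R_C = 51.73 kN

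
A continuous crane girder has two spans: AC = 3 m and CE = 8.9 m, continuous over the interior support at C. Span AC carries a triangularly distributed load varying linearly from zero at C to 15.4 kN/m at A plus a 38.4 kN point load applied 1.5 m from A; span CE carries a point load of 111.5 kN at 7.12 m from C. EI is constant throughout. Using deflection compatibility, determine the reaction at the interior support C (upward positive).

Insert a hinge at C; M_C is the redundant, and each span becomes simply supported.
Rotations at C on the released spans (each span's end-slope, ×1/EI):
  span AC: triangular load, peak 15.4: 7w₀L³/(360EI) = 8.085/EI
  span AC: point load 38.4 at a = 1.5: Pab(L + a)/(6LEI) = 21.6/EI
  span CE: point load 111.5 at a = 7.12: Pab(L + b)/(6LEI) = 282.6/EI
  relative rotation θ_0 = (29.68 + 282.6)/EI = 312.3/EI
A unit hogging moment at C produces rotation L₁/(3EI) + L₂/(3EI) = 3.967/EI.
Slope continuity at C: θ_0 = M_C·3.967/EI, so M_C = 312.3/3.967 = 78.73 kN·m (hogging).
Span AC, ΣM about A with M_C applied at C: R_C^{AC}·3 = 80.7 + 78.73, so R_C^{AC} = 53.14 kN and R_A = 61.5 − 53.14 = 8.356 kN.
Span CE, ΣM about E: R_C^{CE}·8.9 = 198.5 + 78.73, so R_C^{CE} = 31.15 kN and R_E = 111.5 − 31.15 = 80.35 kN.
R_C = 53.14 + 31.15 = 84.29 kN.

R_C = 84.29 kN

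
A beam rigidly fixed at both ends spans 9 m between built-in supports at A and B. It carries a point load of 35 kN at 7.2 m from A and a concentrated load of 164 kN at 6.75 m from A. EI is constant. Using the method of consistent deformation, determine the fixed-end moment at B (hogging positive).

M_B = 247.9 kN·m

Release both end moments; the primary structure is a simply-supported span AB with redundants M_A and M_B.
Simple-span end rotations at A and B under the given loads:
  at A: point load 35 at a = 7.2: Pab(L + b)/(6LEI) = 90.72/EI
  at B: point load 35 at a = 7.2: Pab(L + a)/(6LEI) = 136.1/EI
  at A: point load 164 at a = 6.75: Pab(L + b)/(6LEI) = 518.9/EI
  at B: point load 164 at a = 6.75: Pab(L + a)/(6LEI) = 726.5/EI
  θ_A0 = 609.6/EI,  θ_B0 = 862.5/EI
Flexibility coefficients: a unit moment at one end gives L/(3EI) there and L/(6EI) at the far end, so f₁₁ = f₂₂ = 3/EI and f₁₂ = f₂₁ = 1.5/EI.
Compatibility — zero rotation at each built-in end:
  3 M_A + 1.5 M_B = 609.6
  1.5 M_A + 3 M_B = 862.5
Solving the pair gives M_A = 79.27 kN·m and M_B = 247.9 kN·m (hogging).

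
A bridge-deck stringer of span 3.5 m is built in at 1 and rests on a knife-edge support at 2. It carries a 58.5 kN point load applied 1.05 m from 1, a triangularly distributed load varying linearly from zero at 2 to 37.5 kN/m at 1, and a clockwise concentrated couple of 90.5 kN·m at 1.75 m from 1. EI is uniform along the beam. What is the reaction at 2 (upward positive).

Choose R_2 as the redundant. The primary structure is the cantilever fixed at 1.
Free-end deflection of the primary structure under the applied loading (downward +):
  point load 58.5 at a = 1.05: Pa²(3L − a)/(6EI) = 101.6/EI
  triangular load, peak 37.5 at the fixed end: w₀L⁴/(30EI) = 187.6/EI
  clockwise couple 90.5 at a = 1.75: M₀a(2L − a)/(2EI) = 415.7/EI
  δ_0 = 704.9/EI
Flexibility coefficient — unit upward force at 2: δ_{22} = L³/(3EI) = 14.29/EI.
The prop prevents deflection at 2: R_2 = δ_0/δ_{22} = 704.9/14.29 = 49.32 kN.

R_2 = 49.32 kN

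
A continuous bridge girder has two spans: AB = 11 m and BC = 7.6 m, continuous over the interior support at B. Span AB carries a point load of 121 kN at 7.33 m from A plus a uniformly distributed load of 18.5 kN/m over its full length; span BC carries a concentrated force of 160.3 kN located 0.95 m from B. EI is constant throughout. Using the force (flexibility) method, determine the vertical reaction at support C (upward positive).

Insert a hinge at B; M_B is the redundant, and each span becomes simply supported.
Rotations at B on the released spans (each span's end-slope, ×1/EI):
  span AB: point load 121 at a = 7.33: Pab(L + a)/(6LEI) = 904/EI
  span AB: UDL 18.5: wL³/(24EI) = 1026/EI
  span BC: point load 160.3 at a = 0.95: Pab(L + b)/(6LEI) = 316.5/EI
  relative rotation θ_0 = (1930 + 316.5)/EI = 2246/EI
A unit hogging moment at B produces rotation L₁/(3EI) + L₂/(3EI) = 6.2/EI.
Compatibility: M_B·(L₁+L₂)/(3EI) = θ_0, giving M_B = 362.3 kN·m (hogging).
Span BC, ΣM about C: R_B^{BC}·7.6 = 1066 + 362.3, so R_B^{BC} = 187.9 kN and R_C = 160.3 − 187.9 = -27.64 kN.

R_C = -27.64 kN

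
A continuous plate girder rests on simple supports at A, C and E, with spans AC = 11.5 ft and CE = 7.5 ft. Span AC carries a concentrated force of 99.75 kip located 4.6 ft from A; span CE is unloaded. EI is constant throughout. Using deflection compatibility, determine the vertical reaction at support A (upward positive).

Insert a hinge at C; M_C is the redundant, and each span becomes simply supported.
Rotations at C on the released spans (each span's end-slope, ×1/EI):
  span AC: point load 99.75 at a = 4.6: Pab(L + a)/(6LEI) = 738.7/EI
  relative rotation θ_0 = (738.7 + 0)/EI = 738.7/EI
A unit hogging moment at C produces rotation L₁/(3EI) + L₂/(3EI) = 6.333/EI.
Compatibility: M_C·(L₁+L₂)/(3EI) = θ_0, giving M_C = 116.6 kip·ft (hogging).
Span AC, ΣM about A with M_C applied at C: R_C^{AC}·11.5 = 458.9 + 116.6, so R_C^{AC} = 50.04 kip and R_A = 99.75 − 50.04 = 49.71 kip.

R_A = 49.71 kip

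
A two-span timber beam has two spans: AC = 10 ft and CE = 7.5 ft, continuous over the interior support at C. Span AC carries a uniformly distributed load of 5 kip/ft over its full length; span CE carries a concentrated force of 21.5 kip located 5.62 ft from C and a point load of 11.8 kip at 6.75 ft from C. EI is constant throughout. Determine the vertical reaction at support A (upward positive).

Insert a hinge at C; M_C is the redundant, and each span becomes simply supported.
Rotations at C on the released spans (each span's end-slope, ×1/EI):
  span AC: UDL 5: wL³/(24EI) = 208.3/EI
  span CE: point load 21.5 at a = 5.62: Pab(L + b)/(6LEI) = 47.35/EI
  span CE: point load 11.8 at a = 6.75: Pab(L + b)/(6LEI) = 10.95/EI
  relative rotation θ_0 = (208.3 + 58.3)/EI = 266.6/EI
A unit hogging moment at C produces rotation L₁/(3EI) + L₂/(3EI) = 5.833/EI.
Compatibility: M_C·(L₁+L₂)/(3EI) = θ_0, giving M_C = 45.71 kip·ft (hogging).
Span AC, ΣM about A with M_C applied at C: R_C^{AC}·10 = 250 + 45.71, so R_C^{AC} = 29.57 kip and R_A = 50 − 29.57 = 20.43 kip.

R_A = 20.43 kip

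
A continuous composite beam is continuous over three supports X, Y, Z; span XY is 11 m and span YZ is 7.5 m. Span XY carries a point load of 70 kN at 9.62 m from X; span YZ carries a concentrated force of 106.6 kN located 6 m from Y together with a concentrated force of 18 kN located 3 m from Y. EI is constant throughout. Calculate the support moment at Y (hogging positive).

M_Y = 88.7 kN·m

Take M_Y as the redundant. Released structure: two simple spans XY and YZ with a hinge at Y.
Rotations at Y on the released spans (each span's end-slope, ×1/EI):
  span XY: point load 70 at a = 9.62: Pab(L + a)/(6LEI) = 290.3/EI
  span YZ: point load 106.6 at a = 6: Pab(L + b)/(6LEI) = 191.9/EI
  span YZ: point load 18 at a = 3: Pab(L + b)/(6LEI) = 64.8/EI
  relative rotation θ_0 = (290.3 + 256.7)/EI = 547/EI
A unit hogging moment at Y produces rotation L₁/(3EI) + L₂/(3EI) = 6.167/EI.
Compatibility: M_Y·(L₁+L₂)/(3EI) = θ_0, giving M_Y = 88.7 kN·m (hogging).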